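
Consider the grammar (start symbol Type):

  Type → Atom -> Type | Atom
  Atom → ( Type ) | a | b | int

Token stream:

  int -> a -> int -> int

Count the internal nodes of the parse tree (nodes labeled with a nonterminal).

[Type [Atom int] -> [Type [Atom a] -> [Type [Atom int] -> [Type [Atom int]]]]]

8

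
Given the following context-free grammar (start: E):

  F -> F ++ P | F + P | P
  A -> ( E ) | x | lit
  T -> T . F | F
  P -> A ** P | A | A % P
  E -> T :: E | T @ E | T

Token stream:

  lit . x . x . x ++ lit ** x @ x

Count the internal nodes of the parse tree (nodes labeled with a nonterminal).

[E [T [T [T [T [F [P [A lit]]]] . [F [P [A x]]]] . [F [P [A x]]]] . [F [F [P [A x]]] ++ [P [A lit] ** [P [A x]]]]] @ [E [T [F [P [A x]]]]]]

27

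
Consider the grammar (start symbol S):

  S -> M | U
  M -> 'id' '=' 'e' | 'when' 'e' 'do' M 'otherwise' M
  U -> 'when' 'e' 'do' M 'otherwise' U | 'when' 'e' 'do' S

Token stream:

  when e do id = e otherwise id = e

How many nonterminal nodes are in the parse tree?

4

[S [M when e do [M id = e] otherwise [M id = e]]]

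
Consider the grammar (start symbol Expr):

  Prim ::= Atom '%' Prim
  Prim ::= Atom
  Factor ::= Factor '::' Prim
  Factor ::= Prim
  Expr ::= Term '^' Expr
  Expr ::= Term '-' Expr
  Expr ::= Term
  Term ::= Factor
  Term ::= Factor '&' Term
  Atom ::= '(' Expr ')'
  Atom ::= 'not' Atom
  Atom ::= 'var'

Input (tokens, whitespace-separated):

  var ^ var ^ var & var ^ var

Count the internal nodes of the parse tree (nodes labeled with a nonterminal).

24

[Expr [Term [Factor [Prim [Atom var]]]] ^ [Expr [Term [Factor [Prim [Atom var]]]] ^ [Expr [Term [Factor [Prim [Atom var]]] & [Term [Factor [Prim [Atom var]]]]] ^ [Expr [Term [Factor [Prim [Atom var]]]]]]]]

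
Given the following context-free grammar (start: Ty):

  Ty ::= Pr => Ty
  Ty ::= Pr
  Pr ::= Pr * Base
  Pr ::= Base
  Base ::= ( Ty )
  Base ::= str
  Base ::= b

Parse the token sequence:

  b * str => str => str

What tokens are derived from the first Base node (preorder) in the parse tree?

[Ty [Pr [Pr [Base b]] * [Base str]] => [Ty [Pr [Base str]] => [Ty [Pr [Base str]]]]]

b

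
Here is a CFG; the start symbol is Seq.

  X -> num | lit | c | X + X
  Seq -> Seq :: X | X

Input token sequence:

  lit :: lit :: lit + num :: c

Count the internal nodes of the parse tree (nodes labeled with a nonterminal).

[Seq [Seq [Seq [Seq [X lit]] :: [X lit]] :: [X [X lit] + [X num]]] :: [X c]]

10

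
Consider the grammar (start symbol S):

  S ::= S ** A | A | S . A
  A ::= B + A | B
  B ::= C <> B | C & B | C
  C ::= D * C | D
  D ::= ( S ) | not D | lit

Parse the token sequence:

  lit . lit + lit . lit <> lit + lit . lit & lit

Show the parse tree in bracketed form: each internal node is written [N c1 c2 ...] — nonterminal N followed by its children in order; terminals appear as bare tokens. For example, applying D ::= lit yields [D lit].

[S [S [S [S [A [B [C [D lit]]]]] . [A [B [C [D lit]]] + [A [B [C [D lit]]]]]] . [A [B [C [D lit]] <> [B [C [D lit]]]] + [A [B [C [D lit]]]]]] . [A [B [C [D lit]] & [B [C [D lit]]]]]]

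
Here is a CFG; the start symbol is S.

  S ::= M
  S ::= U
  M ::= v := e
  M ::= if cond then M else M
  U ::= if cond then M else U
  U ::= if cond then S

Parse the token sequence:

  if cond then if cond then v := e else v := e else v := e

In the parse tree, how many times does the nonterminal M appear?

5

[S [M if cond then [M if cond then [M v := e] else [M v := e]] else [M v := e]]]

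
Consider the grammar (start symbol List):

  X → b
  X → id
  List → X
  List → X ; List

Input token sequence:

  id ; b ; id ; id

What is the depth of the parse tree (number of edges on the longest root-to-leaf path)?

[List [X id] ; [List [X b] ; [List [X id] ; [List [X id]]]]]

5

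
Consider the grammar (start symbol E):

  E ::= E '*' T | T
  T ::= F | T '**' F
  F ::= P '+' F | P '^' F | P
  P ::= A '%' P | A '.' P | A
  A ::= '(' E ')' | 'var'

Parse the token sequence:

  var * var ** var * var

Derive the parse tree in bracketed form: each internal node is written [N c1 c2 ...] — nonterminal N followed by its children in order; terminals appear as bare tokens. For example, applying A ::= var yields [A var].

E
E * T
E * T * T
T * T * T
F * T * T
P * T * T
A * T * T
var * T * T
var * T ** F * T
var * F ** F * T
var * P ** F * T
var * A ** F * T
var * var ** F * T
var * var ** P * T
var * var ** A * T
var * var ** var * T
var * var ** var * F
var * var ** var * P
var * var ** var * A
var * var ** var * var

[E [E [E [T [F [P [A var]]]]] * [T [T [F [P [A var]]]] ** [F [P [A var]]]]] * [T [F [P [A var]]]]]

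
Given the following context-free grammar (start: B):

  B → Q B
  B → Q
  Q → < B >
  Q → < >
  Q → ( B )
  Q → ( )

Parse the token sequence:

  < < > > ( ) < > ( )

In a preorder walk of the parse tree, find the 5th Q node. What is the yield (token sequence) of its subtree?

[B [Q < [B [Q < >]] >] [B [Q ( )] [B [Q < >] [B [Q ( )]]]]]

( )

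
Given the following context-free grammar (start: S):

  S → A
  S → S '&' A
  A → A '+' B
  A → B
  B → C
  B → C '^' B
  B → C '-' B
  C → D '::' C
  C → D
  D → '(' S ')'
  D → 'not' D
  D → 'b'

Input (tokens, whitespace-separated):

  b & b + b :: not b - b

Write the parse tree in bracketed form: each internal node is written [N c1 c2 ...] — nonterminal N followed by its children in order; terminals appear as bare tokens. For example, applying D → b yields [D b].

[S [S [A [B [C [D b]]]]] & [A [A [B [C [D b]]]] + [B [C [D b] :: [C [D not [D b]]]] - [B [C [D b]]]]]]

S
S & A
A & A
B & A
C & A
D & A
b & A
b & A + B
b & B + B
b & C + B
b & D + B
b & b + B
b & b + C - B
b & b + D :: C - B
b & b + b :: C - B
b & b + b :: D - B
b & b + b :: not D - B
b & b + b :: not b - B
b & b + b :: not b - C
b & b + b :: not b - D
b & b + b :: not b - b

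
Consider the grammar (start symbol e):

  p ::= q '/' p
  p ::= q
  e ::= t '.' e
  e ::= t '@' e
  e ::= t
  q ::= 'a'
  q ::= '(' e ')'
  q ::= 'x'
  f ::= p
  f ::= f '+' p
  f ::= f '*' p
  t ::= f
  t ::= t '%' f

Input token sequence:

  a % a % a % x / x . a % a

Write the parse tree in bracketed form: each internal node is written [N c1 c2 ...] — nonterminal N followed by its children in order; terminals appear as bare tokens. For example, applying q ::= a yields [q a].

[e [t [t [t [t [f [p [q a]]]] % [f [p [q a]]]] % [f [p [q a]]]] % [f [p [q x] / [p [q x]]]]] . [e [t [t [f [p [q a]]]] % [f [p [q a]]]]]]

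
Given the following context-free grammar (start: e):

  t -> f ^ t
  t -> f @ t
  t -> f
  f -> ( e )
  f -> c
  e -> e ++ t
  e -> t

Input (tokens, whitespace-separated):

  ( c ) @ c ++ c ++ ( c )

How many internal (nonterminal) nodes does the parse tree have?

17

[e [e [e [t [f ( [e [t [f c]]] )] @ [t [f c]]]] ++ [t [f c]]] ++ [t [f ( [e [t [f c]]] )]]]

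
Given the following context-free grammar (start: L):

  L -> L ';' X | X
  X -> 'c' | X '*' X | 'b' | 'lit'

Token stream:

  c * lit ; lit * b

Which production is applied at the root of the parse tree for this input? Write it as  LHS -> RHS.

L -> L ';' X

[L [L [X [X c] * [X lit]]] ; [X [X lit] * [X b]]]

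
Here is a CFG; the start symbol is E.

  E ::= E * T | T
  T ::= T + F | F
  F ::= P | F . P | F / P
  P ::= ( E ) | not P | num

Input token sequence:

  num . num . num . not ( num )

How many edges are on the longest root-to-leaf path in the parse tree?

[E [T [F [F [F [F [P num]] . [P num]] . [P num]] . [P not [P ( [E [T [F [P num]]]] )]]]]]

9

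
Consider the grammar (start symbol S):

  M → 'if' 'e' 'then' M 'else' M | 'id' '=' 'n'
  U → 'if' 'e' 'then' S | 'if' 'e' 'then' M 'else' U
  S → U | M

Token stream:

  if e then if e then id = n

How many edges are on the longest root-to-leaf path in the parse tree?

[S [U if e then [S [U if e then [S [M id = n]]]]]]

6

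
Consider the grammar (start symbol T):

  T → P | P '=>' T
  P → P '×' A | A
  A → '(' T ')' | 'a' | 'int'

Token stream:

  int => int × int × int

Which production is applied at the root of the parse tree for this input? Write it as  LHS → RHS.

T → P '=>' T

[T [P [A int]] => [T [P [P [P [A int]] × [A int]] × [A int]]]]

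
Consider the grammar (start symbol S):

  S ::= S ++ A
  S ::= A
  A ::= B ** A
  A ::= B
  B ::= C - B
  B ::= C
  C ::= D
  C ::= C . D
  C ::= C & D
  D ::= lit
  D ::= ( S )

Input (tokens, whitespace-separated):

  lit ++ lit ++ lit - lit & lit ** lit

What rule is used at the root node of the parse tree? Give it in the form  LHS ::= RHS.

S ::= S ++ A

[S [S [S [A [B [C [D lit]]]]] ++ [A [B [C [D lit]]]]] ++ [A [B [C [D lit]] - [B [C [C [D lit]] & [D lit]]]] ** [A [B [C [D lit]]]]]]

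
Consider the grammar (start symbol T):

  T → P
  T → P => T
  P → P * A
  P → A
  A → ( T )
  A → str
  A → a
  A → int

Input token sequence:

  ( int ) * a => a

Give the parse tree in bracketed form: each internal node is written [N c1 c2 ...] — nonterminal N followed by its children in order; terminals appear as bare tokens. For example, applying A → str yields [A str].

T
P => T
P * A => T
A * A => T
( T ) * A => T
( P ) * A => T
( A ) * A => T
( int ) * A => T
( int ) * a => T
( int ) * a => P
( int ) * a => A
( int ) * a => a

[T [P [P [A ( [T [P [A int]]] )]] * [A a]] => [T [P [A a]]]]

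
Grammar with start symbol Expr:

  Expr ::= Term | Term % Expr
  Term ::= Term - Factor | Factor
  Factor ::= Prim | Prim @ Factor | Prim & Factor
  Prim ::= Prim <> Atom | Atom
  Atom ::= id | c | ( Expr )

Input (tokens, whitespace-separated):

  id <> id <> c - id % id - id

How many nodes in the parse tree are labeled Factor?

4

[Expr [Term [Term [Factor [Prim [Prim [Prim [Atom id]] <> [Atom id]] <> [Atom c]]]] - [Factor [Prim [Atom id]]]] % [Expr [Term [Term [Factor [Prim [Atom id]]]] - [Factor [Prim [Atom id]]]]]]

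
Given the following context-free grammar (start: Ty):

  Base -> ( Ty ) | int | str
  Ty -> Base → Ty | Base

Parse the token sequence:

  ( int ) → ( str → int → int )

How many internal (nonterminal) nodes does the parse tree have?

12

[Ty [Base ( [Ty [Base int]] )] → [Ty [Base ( [Ty [Base str] → [Ty [Base int] → [Ty [Base int]]]] )]]]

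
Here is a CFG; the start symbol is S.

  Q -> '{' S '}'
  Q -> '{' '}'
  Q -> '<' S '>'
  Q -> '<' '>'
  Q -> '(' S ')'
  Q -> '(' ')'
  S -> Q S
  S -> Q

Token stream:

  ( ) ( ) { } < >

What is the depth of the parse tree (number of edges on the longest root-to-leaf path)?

5

[S [Q ( )] [S [Q ( )] [S [Q { }] [S [Q < >]]]]]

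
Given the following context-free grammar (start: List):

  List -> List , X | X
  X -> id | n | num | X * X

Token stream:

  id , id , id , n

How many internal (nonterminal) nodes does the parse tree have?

8

[List [List [List [List [X id]] , [X id]] , [X id]] , [X n]]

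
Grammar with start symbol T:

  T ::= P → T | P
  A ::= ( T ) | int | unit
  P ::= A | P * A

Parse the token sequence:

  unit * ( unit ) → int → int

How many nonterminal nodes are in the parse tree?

[T [P [P [A unit]] * [A ( [T [P [A unit]]] )]] → [T [P [A int]] → [T [P [A int]]]]]

14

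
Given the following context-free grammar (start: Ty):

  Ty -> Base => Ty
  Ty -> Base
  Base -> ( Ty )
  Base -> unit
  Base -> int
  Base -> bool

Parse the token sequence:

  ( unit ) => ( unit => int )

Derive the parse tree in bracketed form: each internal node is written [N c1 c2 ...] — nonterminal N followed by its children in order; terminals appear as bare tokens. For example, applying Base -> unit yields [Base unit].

[Ty [Base ( [Ty [Base unit]] )] => [Ty [Base ( [Ty [Base unit] => [Ty [Base int]]] )]]]

Ty
Base => Ty
( Ty ) => Ty
( Base ) => Ty
( unit ) => Ty
( unit ) => Base
( unit ) => ( Ty )
( unit ) => ( Base => Ty )
( unit ) => ( unit => Ty )
( unit ) => ( unit => Base )
( unit ) => ( unit => int )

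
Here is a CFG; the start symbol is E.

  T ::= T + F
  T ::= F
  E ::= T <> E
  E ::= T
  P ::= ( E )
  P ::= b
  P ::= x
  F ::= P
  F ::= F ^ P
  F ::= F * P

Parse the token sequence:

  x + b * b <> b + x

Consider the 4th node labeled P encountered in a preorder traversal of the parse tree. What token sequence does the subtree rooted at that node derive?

[E [T [T [F [P x]]] + [F [F [P b]] * [P b]]] <> [E [T [T [F [P b]]] + [F [P x]]]]]

b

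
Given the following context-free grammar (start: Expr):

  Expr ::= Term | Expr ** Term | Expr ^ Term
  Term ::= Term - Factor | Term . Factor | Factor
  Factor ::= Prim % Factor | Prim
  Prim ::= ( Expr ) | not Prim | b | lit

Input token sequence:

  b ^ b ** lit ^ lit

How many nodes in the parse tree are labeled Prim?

[Expr [Expr [Expr [Expr [Term [Factor [Prim b]]]] ^ [Term [Factor [Prim b]]]] ** [Term [Factor [Prim lit]]]] ^ [Term [Factor [Prim lit]]]]

4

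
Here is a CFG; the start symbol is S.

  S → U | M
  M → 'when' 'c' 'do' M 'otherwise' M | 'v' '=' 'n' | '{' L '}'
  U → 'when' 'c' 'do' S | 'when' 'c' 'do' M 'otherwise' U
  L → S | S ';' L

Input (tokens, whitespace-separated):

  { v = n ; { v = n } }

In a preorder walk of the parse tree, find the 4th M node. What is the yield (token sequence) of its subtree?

[S [M { [L [S [M v = n]] ; [L [S [M { [L [S [M v = n]]] }]]]] }]]

v = n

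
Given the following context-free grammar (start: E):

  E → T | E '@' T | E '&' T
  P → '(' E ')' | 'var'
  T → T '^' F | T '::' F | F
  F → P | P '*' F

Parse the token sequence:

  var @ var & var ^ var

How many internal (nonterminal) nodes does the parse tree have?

[E [E [E [T [F [P var]]]] @ [T [F [P var]]]] & [T [T [F [P var]]] ^ [F [P var]]]]

15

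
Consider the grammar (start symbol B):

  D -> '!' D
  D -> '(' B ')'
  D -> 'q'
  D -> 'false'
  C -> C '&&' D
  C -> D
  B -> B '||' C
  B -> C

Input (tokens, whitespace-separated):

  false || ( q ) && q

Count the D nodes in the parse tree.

4

[B [B [C [D false]]] || [C [C [D ( [B [C [D q]]] )]] && [D q]]]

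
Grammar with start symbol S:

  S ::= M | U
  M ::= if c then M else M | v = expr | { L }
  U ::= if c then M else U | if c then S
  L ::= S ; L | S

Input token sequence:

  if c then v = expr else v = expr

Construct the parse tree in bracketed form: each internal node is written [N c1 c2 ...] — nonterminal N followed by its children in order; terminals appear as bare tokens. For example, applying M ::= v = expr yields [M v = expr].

S
M
if c then M else M
if c then v = expr else M
if c then v = expr else v = expr

[S [M if c then [M v = expr] else [M v = expr]]]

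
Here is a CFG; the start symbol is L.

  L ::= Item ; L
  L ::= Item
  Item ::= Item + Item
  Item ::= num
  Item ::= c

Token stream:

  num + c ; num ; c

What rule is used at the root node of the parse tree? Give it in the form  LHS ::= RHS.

[L [Item [Item num] + [Item c]] ; [L [Item num] ; [L [Item c]]]]

L ::= Item ; L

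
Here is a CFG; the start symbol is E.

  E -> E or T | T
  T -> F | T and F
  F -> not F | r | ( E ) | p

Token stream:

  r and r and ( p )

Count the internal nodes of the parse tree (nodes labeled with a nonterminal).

[E [T [T [T [F r]] and [F r]] and [F ( [E [T [F p]]] )]]]

10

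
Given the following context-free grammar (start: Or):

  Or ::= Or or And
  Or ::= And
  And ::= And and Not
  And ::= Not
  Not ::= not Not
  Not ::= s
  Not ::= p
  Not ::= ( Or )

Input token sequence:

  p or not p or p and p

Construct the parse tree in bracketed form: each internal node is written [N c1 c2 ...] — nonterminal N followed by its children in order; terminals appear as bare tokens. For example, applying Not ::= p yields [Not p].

Or
Or or And
Or or And or And
And or And or And
Not or And or And
p or And or And
p or Not or And
p or not Not or And
p or not p or And
p or not p or And and Not
p or not p or Not and Not
p or not p or p and Not
p or not p or p and p

[Or [Or [Or [And [Not p]]] or [And [Not not [Not p]]]] or [And [And [Not p]] and [Not p]]]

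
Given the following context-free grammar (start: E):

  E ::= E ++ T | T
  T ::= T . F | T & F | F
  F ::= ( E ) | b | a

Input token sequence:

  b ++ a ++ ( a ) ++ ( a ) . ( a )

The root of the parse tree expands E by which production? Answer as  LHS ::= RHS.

E ::= E ++ T

[E [E [E [E [T [F b]]] ++ [T [F a]]] ++ [T [F ( [E [T [F a]]] )]]] ++ [T [T [F ( [E [T [F a]]] )]] . [F ( [E [T [F a]]] )]]]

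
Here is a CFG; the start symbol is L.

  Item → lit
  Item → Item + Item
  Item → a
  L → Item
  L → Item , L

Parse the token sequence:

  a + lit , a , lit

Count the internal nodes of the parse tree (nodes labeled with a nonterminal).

8

[L [Item [Item a] + [Item lit]] , [L [Item a] , [L [Item lit]]]]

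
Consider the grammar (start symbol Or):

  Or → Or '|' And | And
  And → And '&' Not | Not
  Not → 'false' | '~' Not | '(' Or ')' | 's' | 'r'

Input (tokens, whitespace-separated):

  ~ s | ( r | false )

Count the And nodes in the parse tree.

4

[Or [Or [And [Not ~ [Not s]]]] | [And [Not ( [Or [Or [And [Not r]]] | [And [Not false]]] )]]]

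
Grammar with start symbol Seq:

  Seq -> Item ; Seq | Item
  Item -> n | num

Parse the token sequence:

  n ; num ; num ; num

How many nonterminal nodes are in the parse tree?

[Seq [Item n] ; [Seq [Item num] ; [Seq [Item num] ; [Seq [Item num]]]]]

8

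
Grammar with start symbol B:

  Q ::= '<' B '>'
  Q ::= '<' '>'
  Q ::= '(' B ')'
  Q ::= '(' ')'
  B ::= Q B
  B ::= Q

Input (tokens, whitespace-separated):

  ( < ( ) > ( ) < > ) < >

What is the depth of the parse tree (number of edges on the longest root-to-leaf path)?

6

[B [Q ( [B [Q < [B [Q ( )]] >] [B [Q ( )] [B [Q < >]]]] )] [B [Q < >]]]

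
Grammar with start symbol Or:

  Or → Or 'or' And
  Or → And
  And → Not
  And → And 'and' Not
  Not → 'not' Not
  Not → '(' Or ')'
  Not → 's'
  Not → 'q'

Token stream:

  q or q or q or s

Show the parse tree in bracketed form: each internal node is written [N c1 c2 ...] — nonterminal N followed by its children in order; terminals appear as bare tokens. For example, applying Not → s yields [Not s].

[Or [Or [Or [Or [And [Not q]]] or [And [Not q]]] or [And [Not q]]] or [And [Not s]]]

Or
Or or And
Or or And or And
Or or And or And or And
And or And or And or And
Not or And or And or And
q or And or And or And
q or Not or And or And
q or q or And or And
q or q or Not or And
q or q or q or And
q or q or q or Not
q or q or q or s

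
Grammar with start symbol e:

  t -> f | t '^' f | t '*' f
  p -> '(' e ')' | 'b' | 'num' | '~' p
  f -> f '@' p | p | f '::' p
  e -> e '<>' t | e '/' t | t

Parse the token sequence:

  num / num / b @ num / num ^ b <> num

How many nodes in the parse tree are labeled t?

6

[e [e [e [e [e [t [f [p num]]]] / [t [f [p num]]]] / [t [f [f [p b]] @ [p num]]]] / [t [t [f [p num]]] ^ [f [p b]]]] <> [t [f [p num]]]]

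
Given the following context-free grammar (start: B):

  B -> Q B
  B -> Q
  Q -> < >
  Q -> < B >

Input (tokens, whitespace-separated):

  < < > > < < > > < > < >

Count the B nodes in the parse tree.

6

[B [Q < [B [Q < >]] >] [B [Q < [B [Q < >]] >] [B [Q < >] [B [Q < >]]]]]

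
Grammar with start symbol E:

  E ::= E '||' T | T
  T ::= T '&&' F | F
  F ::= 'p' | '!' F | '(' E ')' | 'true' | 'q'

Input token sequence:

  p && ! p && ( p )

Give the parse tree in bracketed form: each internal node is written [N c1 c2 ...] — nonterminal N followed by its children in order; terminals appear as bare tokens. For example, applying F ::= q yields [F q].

E
T
T && F
T && F && F
F && F && F
p && F && F
p && ! F && F
p && ! p && F
p && ! p && ( E )
p && ! p && ( T )
p && ! p && ( F )
p && ! p && ( p )

[E [T [T [T [F p]] && [F ! [F p]]] && [F ( [E [T [F p]]] )]]]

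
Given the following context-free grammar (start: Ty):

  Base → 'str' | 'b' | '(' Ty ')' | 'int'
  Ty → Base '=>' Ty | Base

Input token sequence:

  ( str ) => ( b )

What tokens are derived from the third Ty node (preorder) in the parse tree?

[Ty [Base ( [Ty [Base str]] )] => [Ty [Base ( [Ty [Base b]] )]]]

( b )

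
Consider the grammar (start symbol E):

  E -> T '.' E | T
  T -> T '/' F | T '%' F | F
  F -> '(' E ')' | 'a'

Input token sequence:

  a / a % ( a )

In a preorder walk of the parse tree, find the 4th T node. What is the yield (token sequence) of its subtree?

[E [T [T [T [F a]] / [F a]] % [F ( [E [T [F a]]] )]]]

a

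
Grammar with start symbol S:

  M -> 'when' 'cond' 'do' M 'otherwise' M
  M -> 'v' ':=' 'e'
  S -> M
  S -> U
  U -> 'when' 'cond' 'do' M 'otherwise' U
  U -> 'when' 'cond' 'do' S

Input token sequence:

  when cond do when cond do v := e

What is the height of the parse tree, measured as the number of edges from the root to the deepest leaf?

[S [U when cond do [S [U when cond do [S [M v := e]]]]]]

6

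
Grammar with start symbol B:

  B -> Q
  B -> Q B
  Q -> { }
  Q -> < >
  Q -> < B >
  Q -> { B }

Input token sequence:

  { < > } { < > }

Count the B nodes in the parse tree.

4

[B [Q { [B [Q < >]] }] [B [Q { [B [Q < >]] }]]]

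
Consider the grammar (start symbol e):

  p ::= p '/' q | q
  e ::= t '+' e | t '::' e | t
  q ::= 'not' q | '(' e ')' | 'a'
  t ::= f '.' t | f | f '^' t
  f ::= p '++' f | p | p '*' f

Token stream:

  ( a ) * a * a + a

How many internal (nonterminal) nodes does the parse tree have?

21

[e [t [f [p [q ( [e [t [f [p [q a]]]]] )]] * [f [p [q a]] * [f [p [q a]]]]]] + [e [t [f [p [q a]]]]]]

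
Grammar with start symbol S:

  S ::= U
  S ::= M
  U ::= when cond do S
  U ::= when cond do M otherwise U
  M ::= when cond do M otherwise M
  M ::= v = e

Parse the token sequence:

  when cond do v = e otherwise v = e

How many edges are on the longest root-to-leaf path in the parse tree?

3

[S [M when cond do [M v = e] otherwise [M v = e]]]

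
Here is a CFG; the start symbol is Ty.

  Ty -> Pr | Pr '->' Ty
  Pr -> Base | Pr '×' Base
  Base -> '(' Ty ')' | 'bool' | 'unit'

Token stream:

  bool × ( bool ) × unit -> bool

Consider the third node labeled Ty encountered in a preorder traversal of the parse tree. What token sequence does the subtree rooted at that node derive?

[Ty [Pr [Pr [Pr [Base bool]] × [Base ( [Ty [Pr [Base bool]]] )]] × [Base unit]] -> [Ty [Pr [Base bool]]]]

bool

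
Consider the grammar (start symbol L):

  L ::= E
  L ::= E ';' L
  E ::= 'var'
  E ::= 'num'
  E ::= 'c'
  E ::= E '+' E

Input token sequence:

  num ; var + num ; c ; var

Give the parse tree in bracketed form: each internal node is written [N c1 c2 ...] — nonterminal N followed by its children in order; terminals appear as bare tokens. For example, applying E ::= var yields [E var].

L
E ; L
num ; L
num ; E ; L
num ; E + E ; L
num ; var + E ; L
num ; var + num ; L
num ; var + num ; E ; L
num ; var + num ; c ; L
num ; var + num ; c ; E
num ; var + num ; c ; var

[L [E num] ; [L [E [E var] + [E num]] ; [L [E c] ; [L [E var]]]]]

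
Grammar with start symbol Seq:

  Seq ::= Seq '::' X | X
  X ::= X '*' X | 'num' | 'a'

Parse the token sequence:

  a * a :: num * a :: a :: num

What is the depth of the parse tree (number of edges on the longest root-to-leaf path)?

[Seq [Seq [Seq [Seq [X [X a] * [X a]]] :: [X [X num] * [X a]]] :: [X a]] :: [X num]]

6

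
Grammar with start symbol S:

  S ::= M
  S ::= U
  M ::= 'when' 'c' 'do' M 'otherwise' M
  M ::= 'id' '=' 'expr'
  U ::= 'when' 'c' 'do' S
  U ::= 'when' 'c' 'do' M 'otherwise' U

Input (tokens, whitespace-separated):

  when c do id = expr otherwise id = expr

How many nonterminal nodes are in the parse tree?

[S [M when c do [M id = expr] otherwise [M id = expr]]]

4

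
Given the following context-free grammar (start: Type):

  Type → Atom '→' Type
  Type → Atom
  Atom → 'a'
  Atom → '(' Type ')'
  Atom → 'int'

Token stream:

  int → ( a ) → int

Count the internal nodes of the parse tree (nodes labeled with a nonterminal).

8

[Type [Atom int] → [Type [Atom ( [Type [Atom a]] )] → [Type [Atom int]]]]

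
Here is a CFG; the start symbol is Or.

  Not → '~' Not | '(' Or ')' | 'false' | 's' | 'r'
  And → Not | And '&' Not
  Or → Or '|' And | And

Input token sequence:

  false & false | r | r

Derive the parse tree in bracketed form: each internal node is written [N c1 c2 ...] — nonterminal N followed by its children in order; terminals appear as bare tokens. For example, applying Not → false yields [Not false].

Or
Or | And
Or | And | And
And | And | And
And & Not | And | And
Not & Not | And | And
false & Not | And | And
false & false | And | And
false & false | Not | And
false & false | r | And
false & false | r | Not
false & false | r | r

[Or [Or [Or [And [And [Not false]] & [Not false]]] | [And [Not r]]] | [And [Not r]]]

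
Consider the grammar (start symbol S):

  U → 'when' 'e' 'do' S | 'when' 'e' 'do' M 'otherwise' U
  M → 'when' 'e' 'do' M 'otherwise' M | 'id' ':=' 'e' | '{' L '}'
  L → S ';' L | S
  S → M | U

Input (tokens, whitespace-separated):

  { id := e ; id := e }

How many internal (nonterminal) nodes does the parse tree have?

8

[S [M { [L [S [M id := e]] ; [L [S [M id := e]]]] }]]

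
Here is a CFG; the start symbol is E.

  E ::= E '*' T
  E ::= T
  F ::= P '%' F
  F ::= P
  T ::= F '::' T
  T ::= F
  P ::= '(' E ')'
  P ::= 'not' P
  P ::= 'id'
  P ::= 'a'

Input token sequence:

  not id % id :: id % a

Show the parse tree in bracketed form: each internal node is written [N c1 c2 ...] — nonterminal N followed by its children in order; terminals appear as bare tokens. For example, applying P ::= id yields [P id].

E
T
F :: T
P % F :: T
not P % F :: T
not id % F :: T
not id % P :: T
not id % id :: T
not id % id :: F
not id % id :: P % F
not id % id :: id % F
not id % id :: id % P
not id % id :: id % a

[E [T [F [P not [P id]] % [F [P id]]] :: [T [F [P id] % [F [P a]]]]]]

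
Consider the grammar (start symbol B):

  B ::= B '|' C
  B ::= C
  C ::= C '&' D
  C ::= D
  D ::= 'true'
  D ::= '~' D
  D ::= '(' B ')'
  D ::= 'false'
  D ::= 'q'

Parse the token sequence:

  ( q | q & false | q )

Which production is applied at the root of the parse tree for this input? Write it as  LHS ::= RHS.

[B [C [D ( [B [B [B [C [D q]]] | [C [C [D q]] & [D false]]] | [C [D q]]] )]]]

B ::= C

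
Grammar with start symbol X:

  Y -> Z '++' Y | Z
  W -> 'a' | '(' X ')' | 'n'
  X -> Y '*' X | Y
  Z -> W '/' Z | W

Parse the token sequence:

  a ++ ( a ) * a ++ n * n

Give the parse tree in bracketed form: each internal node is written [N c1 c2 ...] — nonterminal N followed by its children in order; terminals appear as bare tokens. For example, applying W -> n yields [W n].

X
Y * X
Z ++ Y * X
W ++ Y * X
a ++ Y * X
a ++ Z * X
a ++ W * X
a ++ ( X ) * X
a ++ ( Y ) * X
a ++ ( Z ) * X
a ++ ( W ) * X
a ++ ( a ) * X
a ++ ( a ) * Y * X
a ++ ( a ) * Z ++ Y * X
a ++ ( a ) * W ++ Y * X
a ++ ( a ) * a ++ Y * X
a ++ ( a ) * a ++ Z * X
a ++ ( a ) * a ++ W * X
a ++ ( a ) * a ++ n * X
a ++ ( a ) * a ++ n * Y
a ++ ( a ) * a ++ n * Z
a ++ ( a ) * a ++ n * W
a ++ ( a ) * a ++ n * n

[X [Y [Z [W a]] ++ [Y [Z [W ( [X [Y [Z [W a]]]] )]]]] * [X [Y [Z [W a]] ++ [Y [Z [W n]]]] * [X [Y [Z [W n]]]]]]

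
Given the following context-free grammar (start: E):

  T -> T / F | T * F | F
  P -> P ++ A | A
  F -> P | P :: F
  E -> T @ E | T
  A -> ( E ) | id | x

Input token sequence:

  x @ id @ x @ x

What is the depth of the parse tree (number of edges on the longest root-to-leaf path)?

[E [T [F [P [A x]]]] @ [E [T [F [P [A id]]]] @ [E [T [F [P [A x]]]] @ [E [T [F [P [A x]]]]]]]]

8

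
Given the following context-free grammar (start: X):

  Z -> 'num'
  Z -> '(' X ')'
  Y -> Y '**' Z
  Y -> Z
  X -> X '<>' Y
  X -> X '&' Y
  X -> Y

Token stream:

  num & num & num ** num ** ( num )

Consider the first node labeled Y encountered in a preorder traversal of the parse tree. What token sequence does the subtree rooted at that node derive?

num

[X [X [X [Y [Z num]]] & [Y [Z num]]] & [Y [Y [Y [Z num]] ** [Z num]] ** [Z ( [X [Y [Z num]]] )]]]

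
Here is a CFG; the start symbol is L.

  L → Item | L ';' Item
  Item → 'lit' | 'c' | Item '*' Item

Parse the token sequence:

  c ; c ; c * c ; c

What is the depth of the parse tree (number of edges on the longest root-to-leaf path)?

5

[L [L [L [L [Item c]] ; [Item c]] ; [Item [Item c] * [Item c]]] ; [Item c]]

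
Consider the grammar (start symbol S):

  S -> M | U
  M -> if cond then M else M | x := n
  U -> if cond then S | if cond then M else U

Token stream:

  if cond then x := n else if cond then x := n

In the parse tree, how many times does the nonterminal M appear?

2

[S [U if cond then [M x := n] else [U if cond then [S [M x := n]]]]]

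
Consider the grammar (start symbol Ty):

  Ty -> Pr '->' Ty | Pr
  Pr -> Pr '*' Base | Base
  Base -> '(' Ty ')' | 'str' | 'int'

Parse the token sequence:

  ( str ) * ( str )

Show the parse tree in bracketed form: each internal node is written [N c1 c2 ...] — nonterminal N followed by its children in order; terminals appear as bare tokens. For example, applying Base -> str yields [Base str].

[Ty [Pr [Pr [Base ( [Ty [Pr [Base str]]] )]] * [Base ( [Ty [Pr [Base str]]] )]]]

Ty
Pr
Pr * Base
Base * Base
( Ty ) * Base
( Pr ) * Base
( Base ) * Base
( str ) * Base
( str ) * ( Ty )
( str ) * ( Pr )
( str ) * ( Base )
( str ) * ( str )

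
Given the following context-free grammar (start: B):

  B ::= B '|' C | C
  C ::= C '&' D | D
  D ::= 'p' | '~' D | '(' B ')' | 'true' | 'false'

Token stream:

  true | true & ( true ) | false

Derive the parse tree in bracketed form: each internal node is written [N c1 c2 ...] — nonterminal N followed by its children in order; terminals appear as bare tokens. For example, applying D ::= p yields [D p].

B
B | C
B | C | C
C | C | C
D | C | C
true | C | C
true | C & D | C
true | D & D | C
true | true & D | C
true | true & ( B ) | C
true | true & ( C ) | C
true | true & ( D ) | C
true | true & ( true ) | C
true | true & ( true ) | D
true | true & ( true ) | false

[B [B [B [C [D true]]] | [C [C [D true]] & [D ( [B [C [D true]]] )]]] | [C [D false]]]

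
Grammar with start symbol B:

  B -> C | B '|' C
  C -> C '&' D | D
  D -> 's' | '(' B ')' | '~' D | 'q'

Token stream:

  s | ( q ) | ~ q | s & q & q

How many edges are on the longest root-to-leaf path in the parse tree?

8

[B [B [B [B [C [D s]]] | [C [D ( [B [C [D q]]] )]]] | [C [D ~ [D q]]]] | [C [C [C [D s]] & [D q]] & [D q]]]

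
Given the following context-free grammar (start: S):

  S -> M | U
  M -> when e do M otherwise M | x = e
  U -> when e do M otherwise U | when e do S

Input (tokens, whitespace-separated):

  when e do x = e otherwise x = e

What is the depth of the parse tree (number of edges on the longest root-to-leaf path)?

3

[S [M when e do [M x = e] otherwise [M x = e]]]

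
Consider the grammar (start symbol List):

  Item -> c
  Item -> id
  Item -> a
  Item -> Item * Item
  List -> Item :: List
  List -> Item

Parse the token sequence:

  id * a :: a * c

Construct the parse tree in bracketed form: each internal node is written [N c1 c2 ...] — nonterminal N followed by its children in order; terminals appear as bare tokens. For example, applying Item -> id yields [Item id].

[List [Item [Item id] * [Item a]] :: [List [Item [Item a] * [Item c]]]]

List
Item :: List
Item * Item :: List
id * Item :: List
id * a :: List
id * a :: Item
id * a :: Item * Item
id * a :: a * Item
id * a :: a * c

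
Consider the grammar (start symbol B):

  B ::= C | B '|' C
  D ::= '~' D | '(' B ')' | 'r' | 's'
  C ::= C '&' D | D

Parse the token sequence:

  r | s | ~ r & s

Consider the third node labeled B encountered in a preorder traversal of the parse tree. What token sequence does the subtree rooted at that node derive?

r

[B [B [B [C [D r]]] | [C [D s]]] | [C [C [D ~ [D r]]] & [D s]]]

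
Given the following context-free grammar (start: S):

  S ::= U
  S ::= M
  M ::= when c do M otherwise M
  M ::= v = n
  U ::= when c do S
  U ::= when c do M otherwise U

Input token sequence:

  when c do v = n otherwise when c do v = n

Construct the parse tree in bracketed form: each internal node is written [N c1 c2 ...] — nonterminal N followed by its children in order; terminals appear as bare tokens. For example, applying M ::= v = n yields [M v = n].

[S [U when c do [M v = n] otherwise [U when c do [S [M v = n]]]]]

S
U
when c do M otherwise U
when c do v = n otherwise U
when c do v = n otherwise when c do S
when c do v = n otherwise when c do M
when c do v = n otherwise when c do v = n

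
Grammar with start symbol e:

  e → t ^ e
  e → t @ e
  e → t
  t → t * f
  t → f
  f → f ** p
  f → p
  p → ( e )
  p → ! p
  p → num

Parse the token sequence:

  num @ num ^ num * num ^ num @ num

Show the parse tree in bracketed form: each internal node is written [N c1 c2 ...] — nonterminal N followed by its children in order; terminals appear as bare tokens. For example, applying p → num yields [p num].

[e [t [f [p num]]] @ [e [t [f [p num]]] ^ [e [t [t [f [p num]]] * [f [p num]]] ^ [e [t [f [p num]]] @ [e [t [f [p num]]]]]]]]

e
t @ e
f @ e
p @ e
num @ e
num @ t ^ e
num @ f ^ e
num @ p ^ e
num @ num ^ e
num @ num ^ t ^ e
num @ num ^ t * f ^ e
num @ num ^ f * f ^ e
num @ num ^ p * f ^ e
num @ num ^ num * f ^ e
num @ num ^ num * p ^ e
num @ num ^ num * num ^ e
num @ num ^ num * num ^ t @ e
num @ num ^ num * num ^ f @ e
num @ num ^ num * num ^ p @ e
num @ num ^ num * num ^ num @ e
num @ num ^ num * num ^ num @ t
num @ num ^ num * num ^ num @ f
num @ num ^ num * num ^ num @ p
num @ num ^ num * num ^ num @ num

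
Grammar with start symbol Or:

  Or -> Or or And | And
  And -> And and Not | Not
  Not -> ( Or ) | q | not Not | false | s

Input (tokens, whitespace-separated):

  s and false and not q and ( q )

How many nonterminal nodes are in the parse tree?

13

[Or [And [And [And [And [Not s]] and [Not false]] and [Not not [Not q]]] and [Not ( [Or [And [Not q]]] )]]]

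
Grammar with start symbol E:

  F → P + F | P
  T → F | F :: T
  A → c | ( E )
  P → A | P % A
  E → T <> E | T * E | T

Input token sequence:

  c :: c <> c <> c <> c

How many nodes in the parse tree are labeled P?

[E [T [F [P [A c]]] :: [T [F [P [A c]]]]] <> [E [T [F [P [A c]]]] <> [E [T [F [P [A c]]]] <> [E [T [F [P [A c]]]]]]]]

5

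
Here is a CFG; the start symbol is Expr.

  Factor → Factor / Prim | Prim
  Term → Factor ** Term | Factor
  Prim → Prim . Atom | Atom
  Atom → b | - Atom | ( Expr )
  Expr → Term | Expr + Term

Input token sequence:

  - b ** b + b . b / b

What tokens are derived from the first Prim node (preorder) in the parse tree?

[Expr [Expr [Term [Factor [Prim [Atom - [Atom b]]]] ** [Term [Factor [Prim [Atom b]]]]]] + [Term [Factor [Factor [Prim [Prim [Atom b]] . [Atom b]]] / [Prim [Atom b]]]]]

- b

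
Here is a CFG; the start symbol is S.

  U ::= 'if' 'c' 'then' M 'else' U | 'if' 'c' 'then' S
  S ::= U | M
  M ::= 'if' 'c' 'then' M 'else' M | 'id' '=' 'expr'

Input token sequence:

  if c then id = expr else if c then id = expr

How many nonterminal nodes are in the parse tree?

[S [U if c then [M id = expr] else [U if c then [S [M id = expr]]]]]

6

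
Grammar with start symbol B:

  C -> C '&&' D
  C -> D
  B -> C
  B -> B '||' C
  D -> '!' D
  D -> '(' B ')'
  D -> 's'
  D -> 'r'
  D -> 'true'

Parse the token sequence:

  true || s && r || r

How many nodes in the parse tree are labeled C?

4

[B [B [B [C [D true]]] || [C [C [D s]] && [D r]]] || [C [D r]]]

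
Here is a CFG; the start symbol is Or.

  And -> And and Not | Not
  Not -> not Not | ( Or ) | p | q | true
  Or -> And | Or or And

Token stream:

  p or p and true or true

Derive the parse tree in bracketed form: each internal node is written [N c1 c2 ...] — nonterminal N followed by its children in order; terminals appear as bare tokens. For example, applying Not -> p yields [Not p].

[Or [Or [Or [And [Not p]]] or [And [And [Not p]] and [Not true]]] or [And [Not true]]]

Or
Or or And
Or or And or And
And or And or And
Not or And or And
p or And or And
p or And and Not or And
p or Not and Not or And
p or p and Not or And
p or p and true or And
p or p and true or Not
p or p and true or true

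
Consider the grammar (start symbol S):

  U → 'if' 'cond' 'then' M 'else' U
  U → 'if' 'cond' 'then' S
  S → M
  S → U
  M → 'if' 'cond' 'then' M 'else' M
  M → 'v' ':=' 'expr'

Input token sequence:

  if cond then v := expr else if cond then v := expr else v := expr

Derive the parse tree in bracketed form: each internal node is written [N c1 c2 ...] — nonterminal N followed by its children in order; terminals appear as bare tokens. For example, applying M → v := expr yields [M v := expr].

[S [M if cond then [M v := expr] else [M if cond then [M v := expr] else [M v := expr]]]]

S
M
if cond then M else M
if cond then v := expr else M
if cond then v := expr else if cond then M else M
if cond then v := expr else if cond then v := expr else M
if cond then v := expr else if cond then v := expr else v := expr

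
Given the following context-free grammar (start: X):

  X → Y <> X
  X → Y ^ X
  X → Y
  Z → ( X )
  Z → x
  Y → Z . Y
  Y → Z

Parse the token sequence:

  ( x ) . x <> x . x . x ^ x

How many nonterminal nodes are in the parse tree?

[X [Y [Z ( [X [Y [Z x]]] )] . [Y [Z x]]] <> [X [Y [Z x] . [Y [Z x] . [Y [Z x]]]] ^ [X [Y [Z x]]]]]

18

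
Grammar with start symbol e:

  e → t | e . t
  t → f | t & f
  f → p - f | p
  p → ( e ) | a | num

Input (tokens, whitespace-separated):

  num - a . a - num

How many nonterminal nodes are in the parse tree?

12

[e [e [t [f [p num] - [f [p a]]]]] . [t [f [p a] - [f [p num]]]]]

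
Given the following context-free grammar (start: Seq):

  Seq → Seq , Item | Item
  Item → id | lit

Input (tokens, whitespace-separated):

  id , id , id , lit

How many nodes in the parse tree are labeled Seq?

4

[Seq [Seq [Seq [Seq [Item id]] , [Item id]] , [Item id]] , [Item lit]]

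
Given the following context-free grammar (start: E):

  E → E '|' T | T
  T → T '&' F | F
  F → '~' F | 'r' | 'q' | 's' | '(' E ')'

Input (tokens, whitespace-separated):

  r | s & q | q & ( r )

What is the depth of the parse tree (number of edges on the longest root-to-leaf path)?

6

[E [E [E [T [F r]]] | [T [T [F s]] & [F q]]] | [T [T [F q]] & [F ( [E [T [F r]]] )]]]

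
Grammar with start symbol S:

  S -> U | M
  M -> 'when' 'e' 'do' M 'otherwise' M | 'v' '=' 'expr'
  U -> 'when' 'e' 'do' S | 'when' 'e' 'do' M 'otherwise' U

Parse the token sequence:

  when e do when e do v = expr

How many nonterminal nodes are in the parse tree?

6

[S [U when e do [S [U when e do [S [M v = expr]]]]]]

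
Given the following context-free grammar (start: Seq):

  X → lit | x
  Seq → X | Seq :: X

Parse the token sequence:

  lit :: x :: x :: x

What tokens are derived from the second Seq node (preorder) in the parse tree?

lit :: x :: x

[Seq [Seq [Seq [Seq [X lit]] :: [X x]] :: [X x]] :: [X x]]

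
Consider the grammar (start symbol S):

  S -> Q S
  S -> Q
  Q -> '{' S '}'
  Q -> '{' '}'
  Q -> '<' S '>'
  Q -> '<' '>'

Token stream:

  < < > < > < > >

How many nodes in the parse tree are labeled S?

[S [Q < [S [Q < >] [S [Q < >] [S [Q < >]]]] >]]

4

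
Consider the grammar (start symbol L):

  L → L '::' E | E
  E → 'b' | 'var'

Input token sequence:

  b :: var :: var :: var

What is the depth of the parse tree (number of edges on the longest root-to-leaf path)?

[L [L [L [L [E b]] :: [E var]] :: [E var]] :: [E var]]

5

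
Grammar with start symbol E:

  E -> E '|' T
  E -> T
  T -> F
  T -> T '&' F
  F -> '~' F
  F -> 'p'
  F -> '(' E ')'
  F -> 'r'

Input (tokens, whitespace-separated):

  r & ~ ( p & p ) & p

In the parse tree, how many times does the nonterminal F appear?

6

[E [T [T [T [F r]] & [F ~ [F ( [E [T [T [F p]] & [F p]]] )]]] & [F p]]]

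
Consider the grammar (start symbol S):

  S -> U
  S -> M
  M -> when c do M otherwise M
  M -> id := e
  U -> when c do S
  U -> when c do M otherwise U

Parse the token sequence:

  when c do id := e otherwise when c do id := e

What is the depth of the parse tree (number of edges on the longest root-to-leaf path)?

[S [U when c do [M id := e] otherwise [U when c do [S [M id := e]]]]]

5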